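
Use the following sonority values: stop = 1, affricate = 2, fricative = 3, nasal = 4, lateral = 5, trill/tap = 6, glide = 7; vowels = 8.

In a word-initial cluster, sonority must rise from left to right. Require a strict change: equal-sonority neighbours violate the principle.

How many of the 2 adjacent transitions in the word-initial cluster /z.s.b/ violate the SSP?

2

/z/ — fricative, sonority 3.
/s/ — fricative, sonority 3.
/b/ — stop, sonority 1.
/z/→/s/: 3→3 (plateau) — violation.
/s/→/b/: 3→1 (does not rise) — violation.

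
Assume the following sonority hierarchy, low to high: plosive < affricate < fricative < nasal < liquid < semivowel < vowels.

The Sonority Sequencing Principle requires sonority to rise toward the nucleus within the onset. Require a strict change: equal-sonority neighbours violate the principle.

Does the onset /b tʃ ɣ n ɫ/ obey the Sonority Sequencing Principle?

yes

/b/: plosive = 1.
/tʃ/: affricate = 2.
/ɣ/: fricative = 3.
/n/: nasal = 4.
/ɫ/: liquid = 5.
The profile 1-2-3-4-5 strictly rises, so the onset satisfies the SSP.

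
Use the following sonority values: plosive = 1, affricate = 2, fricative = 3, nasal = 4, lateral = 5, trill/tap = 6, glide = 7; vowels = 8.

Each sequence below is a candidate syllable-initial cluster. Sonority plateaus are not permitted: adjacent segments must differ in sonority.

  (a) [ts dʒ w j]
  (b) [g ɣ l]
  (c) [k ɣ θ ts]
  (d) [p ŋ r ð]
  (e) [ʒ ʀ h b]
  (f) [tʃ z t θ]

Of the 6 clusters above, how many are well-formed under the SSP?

(a) [ts dʒ w j]: profile 2-2-7-7 — violates.
(b) [g ɣ l]: profile 1-3-5 — obeys.
(c) [k ɣ θ ts]: profile 1-3-3-2 — violates.
(d) [p ŋ r ð]: profile 1-4-6-3 — violates.
(e) [ʒ ʀ h b]: profile 3-6-3-1 — violates.
(f) [tʃ z t θ]: profile 2-3-1-3 — violates.

1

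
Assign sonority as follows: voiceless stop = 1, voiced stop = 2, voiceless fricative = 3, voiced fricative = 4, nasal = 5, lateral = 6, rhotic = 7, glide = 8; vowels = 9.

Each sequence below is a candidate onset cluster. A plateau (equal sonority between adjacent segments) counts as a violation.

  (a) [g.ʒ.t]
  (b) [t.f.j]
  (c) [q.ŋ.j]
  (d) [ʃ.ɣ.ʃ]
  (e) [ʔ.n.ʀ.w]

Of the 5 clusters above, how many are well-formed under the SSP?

3

(a) [g.ʒ.t]: profile 2-4-1 — violates.
(b) [t.f.j]: profile 1-3-8 — obeys.
(c) [q.ŋ.j]: profile 1-5-8 — obeys.
(d) [ʃ.ɣ.ʃ]: profile 3-4-3 — violates.
(e) [ʔ.n.ʀ.w]: profile 1-5-7-8 — obeys.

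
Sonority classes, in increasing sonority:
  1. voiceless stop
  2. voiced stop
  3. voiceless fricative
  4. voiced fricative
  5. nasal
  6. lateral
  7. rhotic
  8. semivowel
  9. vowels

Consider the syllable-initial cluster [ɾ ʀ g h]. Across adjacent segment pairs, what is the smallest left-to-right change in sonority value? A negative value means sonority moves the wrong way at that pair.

/ɾ/: rhotic = 7.
/ʀ/: rhotic = 7.
/g/: voiced stop = 2.
/h/: voiceless fricative = 3.
/ɾ/→/ʀ/: change +0.
/ʀ/→/g/: change -5.
/g/→/h/: change +1.
Minimum = -5.

-5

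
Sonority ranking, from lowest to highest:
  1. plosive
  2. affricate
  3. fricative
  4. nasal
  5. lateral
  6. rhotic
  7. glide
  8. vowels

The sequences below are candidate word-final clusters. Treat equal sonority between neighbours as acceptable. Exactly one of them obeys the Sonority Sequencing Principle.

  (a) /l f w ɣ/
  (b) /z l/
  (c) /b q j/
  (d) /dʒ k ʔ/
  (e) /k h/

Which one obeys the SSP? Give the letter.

(a) 5-3-7-3 → violates
(b) 3-5 → violates
(c) 1-1-7 → violates
(d) 2-1-1 → obeys
(e) 1-3 → violates

d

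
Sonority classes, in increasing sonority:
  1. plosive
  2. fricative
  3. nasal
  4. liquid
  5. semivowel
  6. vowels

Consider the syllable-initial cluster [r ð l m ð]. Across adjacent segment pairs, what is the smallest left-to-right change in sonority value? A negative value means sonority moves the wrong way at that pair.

/r/: liquid = 4.
/ð/: fricative = 2.
/l/: liquid = 4.
/m/: nasal = 3.
/ð/: fricative = 2.
/r/→/ð/: change -2.
/ð/→/l/: change +2.
/l/→/m/: change -1.
/m/→/ð/: change -1.
Minimum = -2.

-2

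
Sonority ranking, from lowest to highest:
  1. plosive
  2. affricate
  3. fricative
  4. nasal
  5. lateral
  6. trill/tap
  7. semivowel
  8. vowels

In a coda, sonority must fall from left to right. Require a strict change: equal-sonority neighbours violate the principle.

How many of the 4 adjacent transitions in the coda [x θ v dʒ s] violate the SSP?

/x/ is a fricative (sonority 3).
/θ/ is a fricative (sonority 3).
/v/ is a fricative (sonority 3).
/dʒ/ is an affricate (sonority 2).
/s/ is a fricative (sonority 3).
/x/→/θ/: 3→3 (plateau) — violation.
/θ/→/v/: 3→3 (plateau) — violation.
/v/→/dʒ/: 3→2 (falls) — ok.
/dʒ/→/s/: 2→3 (does not fall) — violation.

3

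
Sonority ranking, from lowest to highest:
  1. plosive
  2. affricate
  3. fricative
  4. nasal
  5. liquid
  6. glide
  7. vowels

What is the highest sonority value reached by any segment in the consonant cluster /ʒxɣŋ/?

/ʒ/: fricative = 3.
/x/: fricative = 3.
/ɣ/: fricative = 3.
/ŋ/: nasal = 4.
The maximum is 4.

4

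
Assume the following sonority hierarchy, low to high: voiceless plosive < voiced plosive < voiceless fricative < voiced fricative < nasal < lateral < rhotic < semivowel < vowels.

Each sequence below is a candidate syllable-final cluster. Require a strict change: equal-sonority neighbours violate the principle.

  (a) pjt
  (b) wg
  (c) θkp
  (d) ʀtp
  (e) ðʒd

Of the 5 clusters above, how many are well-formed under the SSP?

(a) sonority 1-8-1: ill-formed.
(b) sonority 8-2: well-formed.
(c) sonority 3-1-1: ill-formed.
(d) sonority 7-1-1: ill-formed.
(e) sonority 4-4-2: ill-formed.

1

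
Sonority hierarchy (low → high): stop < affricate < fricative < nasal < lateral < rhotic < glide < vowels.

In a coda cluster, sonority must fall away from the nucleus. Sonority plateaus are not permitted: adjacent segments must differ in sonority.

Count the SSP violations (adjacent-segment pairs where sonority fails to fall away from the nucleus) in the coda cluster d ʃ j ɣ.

/d/ is a stop (sonority 1).
/ʃ/ is a fricative (sonority 3).
/j/ is a glide (sonority 7).
/ɣ/ is a fricative (sonority 3).
/d/→/ʃ/: 1→3 (does not fall) — violation.
/ʃ/→/j/: 3→7 (does not fall) — violation.
/j/→/ɣ/: 7→3 (falls) — ok.

2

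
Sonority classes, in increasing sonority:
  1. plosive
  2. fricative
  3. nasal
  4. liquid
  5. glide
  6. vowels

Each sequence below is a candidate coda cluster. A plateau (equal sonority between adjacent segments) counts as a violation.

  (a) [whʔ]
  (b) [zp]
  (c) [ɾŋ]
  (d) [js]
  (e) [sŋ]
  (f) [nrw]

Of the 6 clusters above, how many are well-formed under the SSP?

4

(a) sonority 5-2-1: well-formed.
(b) sonority 2-1: well-formed.
(c) sonority 4-3: well-formed.
(d) sonority 5-2: well-formed.
(e) sonority 2-3: ill-formed.
(f) sonority 3-4-5: ill-formed.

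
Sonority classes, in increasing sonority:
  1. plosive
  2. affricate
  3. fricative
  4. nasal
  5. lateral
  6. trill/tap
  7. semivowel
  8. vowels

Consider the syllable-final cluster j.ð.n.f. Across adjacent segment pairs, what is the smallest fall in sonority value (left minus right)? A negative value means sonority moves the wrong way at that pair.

/j/ is a semivowel (sonority 7).
/ð/ is a fricative (sonority 3).
/n/ is a nasal (sonority 4).
/f/ is a fricative (sonority 3).
/j/→/ð/: change +4.
/ð/→/n/: change -1.
/n/→/f/: change +1.
Minimum = -1.

-1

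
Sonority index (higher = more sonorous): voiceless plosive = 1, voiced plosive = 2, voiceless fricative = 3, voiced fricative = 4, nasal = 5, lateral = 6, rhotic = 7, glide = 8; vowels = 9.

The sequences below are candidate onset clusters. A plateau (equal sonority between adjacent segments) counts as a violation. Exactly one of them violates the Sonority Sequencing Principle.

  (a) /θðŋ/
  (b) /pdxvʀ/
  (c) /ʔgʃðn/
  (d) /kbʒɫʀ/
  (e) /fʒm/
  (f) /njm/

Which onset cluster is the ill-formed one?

f

(a) /θðŋ/: profile 3-4-5 — obeys.
(b) /pdxvʀ/: profile 1-2-3-4-7 — obeys.
(c) /ʔgʃðn/: profile 1-2-3-4-5 — obeys.
(d) /kbʒɫʀ/: profile 1-2-4-6-7 — obeys.
(e) /fʒm/: profile 3-4-5 — obeys.
(f) /njm/: profile 5-8-5 — violates.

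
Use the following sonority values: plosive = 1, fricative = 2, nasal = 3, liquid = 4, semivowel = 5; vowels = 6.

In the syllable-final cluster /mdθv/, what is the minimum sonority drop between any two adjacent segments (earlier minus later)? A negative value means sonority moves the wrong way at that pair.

-1

/m/ — nasal, sonority 3.
/d/ — plosive, sonority 1.
/θ/ — fricative, sonority 2.
/v/ — fricative, sonority 2.
/m/→/d/: change +2.
/d/→/θ/: change -1.
/θ/→/v/: change +0.
Minimum = -1.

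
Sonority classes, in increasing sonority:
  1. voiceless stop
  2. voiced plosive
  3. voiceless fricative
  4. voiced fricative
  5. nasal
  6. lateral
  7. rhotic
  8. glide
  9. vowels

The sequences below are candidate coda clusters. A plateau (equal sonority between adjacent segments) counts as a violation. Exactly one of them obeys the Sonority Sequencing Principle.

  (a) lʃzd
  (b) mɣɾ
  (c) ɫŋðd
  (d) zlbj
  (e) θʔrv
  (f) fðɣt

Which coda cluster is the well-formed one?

c

(a) lʃzd: profile 6-3-4-2 — violates.
(b) mɣɾ: profile 5-4-7 — violates.
(c) ɫŋðd: profile 6-5-4-2 — obeys.
(d) zlbj: profile 4-6-2-8 — violates.
(e) θʔrv: profile 3-1-7-4 — violates.
(f) fðɣt: profile 3-4-4-1 — violates.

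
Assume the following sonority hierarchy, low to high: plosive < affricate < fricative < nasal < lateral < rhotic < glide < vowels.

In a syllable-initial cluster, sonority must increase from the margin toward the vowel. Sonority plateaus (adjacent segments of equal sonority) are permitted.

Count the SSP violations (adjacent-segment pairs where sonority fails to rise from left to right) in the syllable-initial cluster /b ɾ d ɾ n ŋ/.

2

/b/: plosive = 1.
/ɾ/: rhotic = 6.
/d/: plosive = 1.
/ɾ/: rhotic = 6.
/n/: nasal = 4.
/ŋ/: nasal = 4.
/b/→/ɾ/: 1→6 (rises) — ok.
/ɾ/→/d/: 6→1 (does not rise) — violation.
/d/→/ɾ/: 1→6 (rises) — ok.
/ɾ/→/n/: 6→4 (does not rise) — violation.
/n/→/ŋ/: 4→4 (plateau, allowed) — ok.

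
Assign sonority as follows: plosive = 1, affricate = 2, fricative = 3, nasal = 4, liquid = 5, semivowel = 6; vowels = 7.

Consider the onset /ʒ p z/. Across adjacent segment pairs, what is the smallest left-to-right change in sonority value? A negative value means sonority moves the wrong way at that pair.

-2

/ʒ/ — fricative, sonority 3.
/p/ — plosive, sonority 1.
/z/ — fricative, sonority 3.
/ʒ/→/p/: change -2.
/p/→/z/: change +2.
Minimum = -2.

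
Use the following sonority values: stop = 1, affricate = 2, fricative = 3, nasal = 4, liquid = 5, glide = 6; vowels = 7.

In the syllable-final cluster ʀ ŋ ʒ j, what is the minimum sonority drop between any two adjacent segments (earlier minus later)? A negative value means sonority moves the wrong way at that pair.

-3

/ʀ/: liquid = 5.
/ŋ/: nasal = 4.
/ʒ/: fricative = 3.
/j/: glide = 6.
/ʀ/→/ŋ/: change +1.
/ŋ/→/ʒ/: change +1.
/ʒ/→/j/: change -3.
Minimum = -3.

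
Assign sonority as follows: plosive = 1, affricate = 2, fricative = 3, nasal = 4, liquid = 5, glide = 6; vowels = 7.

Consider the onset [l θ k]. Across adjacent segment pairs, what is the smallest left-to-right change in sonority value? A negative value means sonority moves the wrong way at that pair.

/l/: liquid = 5.
/θ/: fricative = 3.
/k/: plosive = 1.
/l/→/θ/: change -2.
/θ/→/k/: change -2.
Minimum = -2.

-2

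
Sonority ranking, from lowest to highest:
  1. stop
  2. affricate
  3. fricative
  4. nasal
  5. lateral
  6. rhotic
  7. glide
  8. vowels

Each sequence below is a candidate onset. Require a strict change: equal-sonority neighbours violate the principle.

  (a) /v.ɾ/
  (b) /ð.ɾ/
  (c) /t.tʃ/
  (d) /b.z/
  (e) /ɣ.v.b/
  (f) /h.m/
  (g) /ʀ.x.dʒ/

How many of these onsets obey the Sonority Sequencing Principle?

(a) /v.ɾ/: profile 3-6 — obeys.
(b) /ð.ɾ/: profile 3-6 — obeys.
(c) /t.tʃ/: profile 1-2 — obeys.
(d) /b.z/: profile 1-3 — obeys.
(e) /ɣ.v.b/: profile 3-3-1 — violates.
(f) /h.m/: profile 3-4 — obeys.
(g) /ʀ.x.dʒ/: profile 6-3-2 — violates.

5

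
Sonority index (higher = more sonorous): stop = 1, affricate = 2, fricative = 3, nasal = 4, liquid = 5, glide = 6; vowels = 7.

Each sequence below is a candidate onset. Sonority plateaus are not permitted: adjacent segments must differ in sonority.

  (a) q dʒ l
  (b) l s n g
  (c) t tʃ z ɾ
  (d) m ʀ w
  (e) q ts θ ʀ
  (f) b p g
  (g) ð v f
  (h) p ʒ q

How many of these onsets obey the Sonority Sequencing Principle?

4

(a) q dʒ l: profile 1-2-5 — obeys.
(b) l s n g: profile 5-3-4-1 — violates.
(c) t tʃ z ɾ: profile 1-2-3-5 — obeys.
(d) m ʀ w: profile 4-5-6 — obeys.
(e) q ts θ ʀ: profile 1-2-3-5 — obeys.
(f) b p g: profile 1-1-1 — violates.
(g) ð v f: profile 3-3-3 — violates.
(h) p ʒ q: profile 1-3-1 — violates.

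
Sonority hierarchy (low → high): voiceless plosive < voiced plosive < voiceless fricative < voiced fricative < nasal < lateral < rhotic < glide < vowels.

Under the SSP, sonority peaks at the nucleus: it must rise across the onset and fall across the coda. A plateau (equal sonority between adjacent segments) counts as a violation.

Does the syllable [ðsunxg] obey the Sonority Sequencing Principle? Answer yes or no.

no

Onset: /ð/ is a voiced fricative (sonority 4), /s/ is a voiceless fricative (sonority 3); then the nucleus /u/ (sonority 9).
Onset profile 4-3-9 — does not strictly rise throughout.
Coda: /n/ is a nasal (sonority 5), /x/ is a voiceless fricative (sonority 3), /g/ is a voiced plosive (sonority 2).
Coda profile 9-5-3-2 — falls from the nucleus.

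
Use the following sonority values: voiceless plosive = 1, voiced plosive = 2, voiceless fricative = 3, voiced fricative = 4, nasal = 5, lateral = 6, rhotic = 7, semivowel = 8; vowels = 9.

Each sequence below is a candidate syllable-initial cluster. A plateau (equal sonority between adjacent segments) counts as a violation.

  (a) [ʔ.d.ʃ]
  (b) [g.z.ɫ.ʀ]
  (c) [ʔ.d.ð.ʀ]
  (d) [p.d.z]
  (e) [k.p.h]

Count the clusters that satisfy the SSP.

(a) 1-2-3 → obeys
(b) 2-4-6-7 → obeys
(c) 1-2-4-7 → obeys
(d) 1-2-4 → obeys
(e) 1-1-3 → violates

4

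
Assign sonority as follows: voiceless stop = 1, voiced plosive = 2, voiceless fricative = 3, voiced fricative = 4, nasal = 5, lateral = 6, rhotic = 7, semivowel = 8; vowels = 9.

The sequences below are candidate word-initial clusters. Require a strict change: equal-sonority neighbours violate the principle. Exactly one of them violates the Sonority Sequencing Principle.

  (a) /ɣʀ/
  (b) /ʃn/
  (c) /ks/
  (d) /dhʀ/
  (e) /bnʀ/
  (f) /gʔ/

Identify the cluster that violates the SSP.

(a) /ɣʀ/: profile 4-7 — obeys.
(b) /ʃn/: profile 3-5 — obeys.
(c) /ks/: profile 1-3 — obeys.
(d) /dhʀ/: profile 2-3-7 — obeys.
(e) /bnʀ/: profile 2-5-7 — obeys.
(f) /gʔ/: profile 2-1 — violates.

f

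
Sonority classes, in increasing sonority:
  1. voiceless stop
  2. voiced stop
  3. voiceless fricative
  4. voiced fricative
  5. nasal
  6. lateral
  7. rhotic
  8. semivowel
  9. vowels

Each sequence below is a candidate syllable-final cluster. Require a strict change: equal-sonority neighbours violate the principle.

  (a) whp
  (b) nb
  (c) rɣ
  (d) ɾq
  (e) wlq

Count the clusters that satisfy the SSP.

5

(a) sonority 8-3-1: well-formed.
(b) sonority 5-2: well-formed.
(c) sonority 7-4: well-formed.
(d) sonority 7-1: well-formed.
(e) sonority 8-6-1: well-formed.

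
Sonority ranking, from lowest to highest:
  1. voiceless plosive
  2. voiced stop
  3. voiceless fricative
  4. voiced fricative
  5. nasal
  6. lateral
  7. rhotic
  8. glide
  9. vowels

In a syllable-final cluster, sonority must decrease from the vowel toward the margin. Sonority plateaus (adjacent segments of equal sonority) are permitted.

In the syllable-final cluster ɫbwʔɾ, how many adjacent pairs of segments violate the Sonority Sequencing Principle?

2

/ɫ/ is a lateral (sonority 6).
/b/ is a voiced stop (sonority 2).
/w/ is a glide (sonority 8).
/ʔ/ is a voiceless plosive (sonority 1).
/ɾ/ is a rhotic (sonority 7).
/ɫ/→/b/: 6→2 (falls) — ok.
/b/→/w/: 2→8 (does not fall) — violation.
/w/→/ʔ/: 8→1 (falls) — ok.
/ʔ/→/ɾ/: 1→7 (does not fall) — violation.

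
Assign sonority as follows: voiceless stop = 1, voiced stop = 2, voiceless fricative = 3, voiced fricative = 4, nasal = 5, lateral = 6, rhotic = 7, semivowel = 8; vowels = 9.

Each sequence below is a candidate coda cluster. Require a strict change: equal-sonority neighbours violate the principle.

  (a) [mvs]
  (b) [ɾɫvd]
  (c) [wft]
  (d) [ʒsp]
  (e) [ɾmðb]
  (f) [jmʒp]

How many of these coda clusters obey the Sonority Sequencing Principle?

6

(a) [mvs]: profile 5-4-3 — obeys.
(b) [ɾɫvd]: profile 7-6-4-2 — obeys.
(c) [wft]: profile 8-3-1 — obeys.
(d) [ʒsp]: profile 4-3-1 — obeys.
(e) [ɾmðb]: profile 7-5-4-2 — obeys.
(f) [jmʒp]: profile 8-5-4-1 — obeys.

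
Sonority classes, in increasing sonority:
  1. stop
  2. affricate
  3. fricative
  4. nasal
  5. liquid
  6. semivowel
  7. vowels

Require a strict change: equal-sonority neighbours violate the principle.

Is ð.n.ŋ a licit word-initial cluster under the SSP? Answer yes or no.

/ð/: fricative = 3.
/n/: nasal = 4.
/ŋ/: nasal = 4.
The profile is 3-4-4. Between /n/ (4) and /ŋ/ (4) sonority does not rise, so the cluster violates the SSP.

no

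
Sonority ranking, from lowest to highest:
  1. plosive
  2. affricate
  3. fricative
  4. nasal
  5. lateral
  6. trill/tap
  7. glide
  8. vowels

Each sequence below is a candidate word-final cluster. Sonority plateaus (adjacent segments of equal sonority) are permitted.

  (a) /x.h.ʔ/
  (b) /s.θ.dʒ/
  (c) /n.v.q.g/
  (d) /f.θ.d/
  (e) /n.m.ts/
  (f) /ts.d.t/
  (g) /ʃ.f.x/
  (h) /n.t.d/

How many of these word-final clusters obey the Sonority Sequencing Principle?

8

(a) /x.h.ʔ/: profile 3-3-1 — obeys.
(b) /s.θ.dʒ/: profile 3-3-2 — obeys.
(c) /n.v.q.g/: profile 4-3-1-1 — obeys.
(d) /f.θ.d/: profile 3-3-1 — obeys.
(e) /n.m.ts/: profile 4-4-2 — obeys.
(f) /ts.d.t/: profile 2-1-1 — obeys.
(g) /ʃ.f.x/: profile 3-3-3 — obeys.
(h) /n.t.d/: profile 4-1-1 — obeys.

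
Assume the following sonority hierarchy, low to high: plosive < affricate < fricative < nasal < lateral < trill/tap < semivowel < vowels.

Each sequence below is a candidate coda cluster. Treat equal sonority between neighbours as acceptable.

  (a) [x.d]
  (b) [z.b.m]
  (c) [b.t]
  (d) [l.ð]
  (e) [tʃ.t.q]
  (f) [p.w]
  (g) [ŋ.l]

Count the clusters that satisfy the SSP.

(a) 3-1 → obeys
(b) 3-1-4 → violates
(c) 1-1 → obeys
(d) 5-3 → obeys
(e) 2-1-1 → obeys
(f) 1-7 → violates
(g) 4-5 → violates

4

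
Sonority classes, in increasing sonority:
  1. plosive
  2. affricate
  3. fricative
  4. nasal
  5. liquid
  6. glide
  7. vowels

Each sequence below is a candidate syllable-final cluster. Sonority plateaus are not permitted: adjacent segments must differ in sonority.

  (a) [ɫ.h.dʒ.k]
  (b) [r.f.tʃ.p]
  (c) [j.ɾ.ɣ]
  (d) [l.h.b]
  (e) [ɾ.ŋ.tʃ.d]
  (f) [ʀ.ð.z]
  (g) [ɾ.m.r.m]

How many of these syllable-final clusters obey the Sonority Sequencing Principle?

(a) sonority 5-3-2-1: well-formed.
(b) sonority 5-3-2-1: well-formed.
(c) sonority 6-5-3: well-formed.
(d) sonority 5-3-1: well-formed.
(e) sonority 5-4-2-1: well-formed.
(f) sonority 5-3-3: ill-formed.
(g) sonority 5-4-5-4: ill-formed.

5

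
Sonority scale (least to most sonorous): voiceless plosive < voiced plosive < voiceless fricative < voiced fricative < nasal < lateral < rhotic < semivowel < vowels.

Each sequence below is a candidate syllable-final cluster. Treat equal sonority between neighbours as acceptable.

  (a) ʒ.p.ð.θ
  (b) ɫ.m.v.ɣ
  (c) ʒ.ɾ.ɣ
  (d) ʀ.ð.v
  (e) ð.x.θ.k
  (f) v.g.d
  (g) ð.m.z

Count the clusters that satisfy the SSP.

4

(a) ʒ.p.ð.θ: profile 4-1-4-3 — violates.
(b) ɫ.m.v.ɣ: profile 6-5-4-4 — obeys.
(c) ʒ.ɾ.ɣ: profile 4-7-4 — violates.
(d) ʀ.ð.v: profile 7-4-4 — obeys.
(e) ð.x.θ.k: profile 4-3-3-1 — obeys.
(f) v.g.d: profile 4-2-2 — obeys.
(g) ð.m.z: profile 4-5-4 — violates.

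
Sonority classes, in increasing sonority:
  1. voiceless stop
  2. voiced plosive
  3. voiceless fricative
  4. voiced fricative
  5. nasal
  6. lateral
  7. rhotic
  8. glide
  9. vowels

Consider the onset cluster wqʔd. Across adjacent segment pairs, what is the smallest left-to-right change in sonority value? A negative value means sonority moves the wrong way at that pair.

/w/ is a glide (sonority 8).
/q/ is a voiceless stop (sonority 1).
/ʔ/ is a voiceless stop (sonority 1).
/d/ is a voiced plosive (sonority 2).
/w/→/q/: change -7.
/q/→/ʔ/: change +0.
/ʔ/→/d/: change +1.
Minimum = -7.

-7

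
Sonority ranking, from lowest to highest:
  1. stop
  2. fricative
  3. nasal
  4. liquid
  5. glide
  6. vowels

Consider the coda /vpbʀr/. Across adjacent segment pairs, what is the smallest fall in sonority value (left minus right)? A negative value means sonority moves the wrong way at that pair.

/v/ is a fricative (sonority 2).
/p/ is a stop (sonority 1).
/b/ is a stop (sonority 1).
/ʀ/ is a liquid (sonority 4).
/r/ is a liquid (sonority 4).
/v/→/p/: change +1.
/p/→/b/: change +0.
/b/→/ʀ/: change -3.
/ʀ/→/r/: change +0.
Minimum = -3.

-3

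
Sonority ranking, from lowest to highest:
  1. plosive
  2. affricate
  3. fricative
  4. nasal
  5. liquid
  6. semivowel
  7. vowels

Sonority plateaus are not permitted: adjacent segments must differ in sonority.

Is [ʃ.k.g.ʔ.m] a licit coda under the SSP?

/ʃ/ — fricative, sonority 3.
/k/ — plosive, sonority 1.
/g/ — plosive, sonority 1.
/ʔ/ — plosive, sonority 1.
/m/ — nasal, sonority 4.
The profile is 3-1-1-1-4. Between /k/ (1) and /g/ (1) sonority does not fall, so the cluster violates the SSP.

no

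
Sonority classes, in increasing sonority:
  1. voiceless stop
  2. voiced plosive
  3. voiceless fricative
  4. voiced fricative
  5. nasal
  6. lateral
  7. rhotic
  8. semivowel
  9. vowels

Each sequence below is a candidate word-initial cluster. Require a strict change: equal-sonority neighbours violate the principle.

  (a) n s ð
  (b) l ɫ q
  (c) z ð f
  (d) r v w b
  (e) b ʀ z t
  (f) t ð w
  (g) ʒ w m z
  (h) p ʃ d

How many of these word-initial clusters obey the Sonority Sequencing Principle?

(a) 5-3-4 → violates
(b) 6-6-1 → violates
(c) 4-4-3 → violates
(d) 7-4-8-2 → violates
(e) 2-7-4-1 → violates
(f) 1-4-8 → obeys
(g) 4-8-5-4 → violates
(h) 1-3-2 → violates

1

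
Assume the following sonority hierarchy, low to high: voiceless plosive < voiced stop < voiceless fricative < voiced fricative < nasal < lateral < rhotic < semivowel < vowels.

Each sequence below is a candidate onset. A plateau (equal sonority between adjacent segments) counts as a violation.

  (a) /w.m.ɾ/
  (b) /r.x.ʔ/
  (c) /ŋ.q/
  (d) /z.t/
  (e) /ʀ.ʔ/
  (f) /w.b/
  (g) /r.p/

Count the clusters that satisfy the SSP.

(a) /w.m.ɾ/: profile 8-5-7 — violates.
(b) /r.x.ʔ/: profile 7-3-1 — violates.
(c) /ŋ.q/: profile 5-1 — violates.
(d) /z.t/: profile 4-1 — violates.
(e) /ʀ.ʔ/: profile 7-1 — violates.
(f) /w.b/: profile 8-2 — violates.
(g) /r.p/: profile 7-1 — violates.

0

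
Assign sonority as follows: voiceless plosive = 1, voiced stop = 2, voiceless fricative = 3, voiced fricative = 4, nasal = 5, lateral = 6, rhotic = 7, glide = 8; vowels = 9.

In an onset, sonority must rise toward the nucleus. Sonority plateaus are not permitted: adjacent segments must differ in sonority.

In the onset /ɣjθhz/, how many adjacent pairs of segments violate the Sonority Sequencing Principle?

2

/ɣ/: voiced fricative = 4.
/j/: glide = 8.
/θ/: voiceless fricative = 3.
/h/: voiceless fricative = 3.
/z/: voiced fricative = 4.
/ɣ/→/j/: 4→8 (rises) — ok.
/j/→/θ/: 8→3 (does not rise) — violation.
/θ/→/h/: 3→3 (plateau) — violation.
/h/→/z/: 3→4 (rises) — ok.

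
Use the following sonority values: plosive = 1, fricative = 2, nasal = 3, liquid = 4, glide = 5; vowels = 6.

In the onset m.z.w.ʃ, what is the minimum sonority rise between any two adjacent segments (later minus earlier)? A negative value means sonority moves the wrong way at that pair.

-3

/m/ is a nasal (sonority 3).
/z/ is a fricative (sonority 2).
/w/ is a glide (sonority 5).
/ʃ/ is a fricative (sonority 2).
/m/→/z/: change -1.
/z/→/w/: change +3.
/w/→/ʃ/: change -3.
Minimum = -3.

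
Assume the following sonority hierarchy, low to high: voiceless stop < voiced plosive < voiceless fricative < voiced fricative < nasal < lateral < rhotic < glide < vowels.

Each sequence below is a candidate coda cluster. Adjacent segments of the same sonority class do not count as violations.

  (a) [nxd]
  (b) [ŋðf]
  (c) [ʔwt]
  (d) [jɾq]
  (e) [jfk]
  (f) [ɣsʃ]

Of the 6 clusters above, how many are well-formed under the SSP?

5

(a) 5-3-2 → obeys
(b) 5-4-3 → obeys
(c) 1-8-1 → violates
(d) 8-7-1 → obeys
(e) 8-3-1 → obeys
(f) 4-3-3 → obeys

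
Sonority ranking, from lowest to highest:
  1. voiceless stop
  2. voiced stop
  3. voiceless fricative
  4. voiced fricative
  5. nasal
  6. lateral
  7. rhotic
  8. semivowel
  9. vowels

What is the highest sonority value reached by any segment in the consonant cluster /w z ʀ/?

/w/: semivowel = 8.
/z/: voiced fricative = 4.
/ʀ/: rhotic = 7.
The maximum is 8.

8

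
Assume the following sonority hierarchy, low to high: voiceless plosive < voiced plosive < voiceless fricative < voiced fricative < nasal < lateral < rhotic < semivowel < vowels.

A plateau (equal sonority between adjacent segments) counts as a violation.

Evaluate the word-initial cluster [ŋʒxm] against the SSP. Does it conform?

no

/ŋ/ is a nasal (sonority 5).
/ʒ/ is a voiced fricative (sonority 4).
/x/ is a voiceless fricative (sonority 3).
/m/ is a nasal (sonority 5).
The profile is 5-4-3-5. Between /ŋ/ (5) and /ʒ/ (4) sonority does not rise, so the cluster violates the SSP.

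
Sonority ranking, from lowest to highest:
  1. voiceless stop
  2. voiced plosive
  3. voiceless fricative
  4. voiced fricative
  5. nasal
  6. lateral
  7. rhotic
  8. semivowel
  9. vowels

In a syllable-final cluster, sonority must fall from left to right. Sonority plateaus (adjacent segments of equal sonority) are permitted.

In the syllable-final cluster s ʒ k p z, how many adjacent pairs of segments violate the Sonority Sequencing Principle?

2

/s/ is a voiceless fricative (sonority 3).
/ʒ/ is a voiced fricative (sonority 4).
/k/ is a voiceless stop (sonority 1).
/p/ is a voiceless stop (sonority 1).
/z/ is a voiced fricative (sonority 4).
/s/→/ʒ/: 3→4 (does not fall) — violation.
/ʒ/→/k/: 4→1 (falls) — ok.
/k/→/p/: 1→1 (plateau, allowed) — ok.
/p/→/z/: 1→4 (does not fall) — violation.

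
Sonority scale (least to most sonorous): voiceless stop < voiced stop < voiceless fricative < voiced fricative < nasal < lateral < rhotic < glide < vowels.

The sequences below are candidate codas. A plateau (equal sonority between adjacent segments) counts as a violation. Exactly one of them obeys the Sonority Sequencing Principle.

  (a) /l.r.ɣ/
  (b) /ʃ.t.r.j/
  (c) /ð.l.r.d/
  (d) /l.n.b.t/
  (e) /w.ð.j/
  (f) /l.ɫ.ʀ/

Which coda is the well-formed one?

(a) /l.r.ɣ/: profile 6-7-4 — violates.
(b) /ʃ.t.r.j/: profile 3-1-7-8 — violates.
(c) /ð.l.r.d/: profile 4-6-7-2 — violates.
(d) /l.n.b.t/: profile 6-5-2-1 — obeys.
(e) /w.ð.j/: profile 8-4-8 — violates.
(f) /l.ɫ.ʀ/: profile 6-6-7 — violates.

d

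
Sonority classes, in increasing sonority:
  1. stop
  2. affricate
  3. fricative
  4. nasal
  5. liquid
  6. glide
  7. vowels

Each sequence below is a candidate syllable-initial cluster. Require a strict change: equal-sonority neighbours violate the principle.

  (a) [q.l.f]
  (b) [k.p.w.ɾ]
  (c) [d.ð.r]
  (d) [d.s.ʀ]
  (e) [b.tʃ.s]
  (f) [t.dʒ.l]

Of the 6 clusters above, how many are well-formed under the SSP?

(a) sonority 1-5-3: ill-formed.
(b) sonority 1-1-6-5: ill-formed.
(c) sonority 1-3-5: well-formed.
(d) sonority 1-3-5: well-formed.
(e) sonority 1-2-3: well-formed.
(f) sonority 1-2-5: well-formed.

4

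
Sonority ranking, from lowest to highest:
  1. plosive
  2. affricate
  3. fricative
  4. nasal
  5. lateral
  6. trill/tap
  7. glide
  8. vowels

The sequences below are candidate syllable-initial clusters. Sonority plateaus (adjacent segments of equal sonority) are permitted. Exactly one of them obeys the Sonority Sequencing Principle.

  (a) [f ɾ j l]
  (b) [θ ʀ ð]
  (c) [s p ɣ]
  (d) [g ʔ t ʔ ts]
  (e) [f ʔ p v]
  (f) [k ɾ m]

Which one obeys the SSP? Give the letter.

d

(a) [f ɾ j l]: profile 3-6-7-5 — violates.
(b) [θ ʀ ð]: profile 3-6-3 — violates.
(c) [s p ɣ]: profile 3-1-3 — violates.
(d) [g ʔ t ʔ ts]: profile 1-1-1-1-2 — obeys.
(e) [f ʔ p v]: profile 3-1-1-3 — violates.
(f) [k ɾ m]: profile 1-6-4 — violates.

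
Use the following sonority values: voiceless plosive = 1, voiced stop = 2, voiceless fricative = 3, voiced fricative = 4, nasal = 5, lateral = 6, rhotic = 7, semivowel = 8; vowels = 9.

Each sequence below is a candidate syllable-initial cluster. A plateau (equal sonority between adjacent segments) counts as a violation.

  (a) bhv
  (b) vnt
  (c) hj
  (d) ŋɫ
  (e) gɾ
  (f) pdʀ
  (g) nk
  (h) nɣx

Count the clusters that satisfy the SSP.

5

(a) 2-3-4 → obeys
(b) 4-5-1 → violates
(c) 3-8 → obeys
(d) 5-6 → obeys
(e) 2-7 → obeys
(f) 1-2-7 → obeys
(g) 5-1 → violates
(h) 5-4-3 → violates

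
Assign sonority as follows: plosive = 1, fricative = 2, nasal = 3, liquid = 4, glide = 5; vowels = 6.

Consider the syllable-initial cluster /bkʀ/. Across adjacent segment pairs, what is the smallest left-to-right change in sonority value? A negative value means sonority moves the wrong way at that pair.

/b/: plosive = 1.
/k/: plosive = 1.
/ʀ/: liquid = 4.
/b/→/k/: change +0.
/k/→/ʀ/: change +3.
Minimum = 0.

0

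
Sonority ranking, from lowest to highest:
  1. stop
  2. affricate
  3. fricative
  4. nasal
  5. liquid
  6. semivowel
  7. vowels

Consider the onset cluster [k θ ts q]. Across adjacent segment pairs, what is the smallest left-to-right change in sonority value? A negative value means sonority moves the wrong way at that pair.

-1

/k/: stop = 1.
/θ/: fricative = 3.
/ts/: affricate = 2.
/q/: stop = 1.
/k/→/θ/: change +2.
/θ/→/ts/: change -1.
/ts/→/q/: change -1.
Minimum = -1.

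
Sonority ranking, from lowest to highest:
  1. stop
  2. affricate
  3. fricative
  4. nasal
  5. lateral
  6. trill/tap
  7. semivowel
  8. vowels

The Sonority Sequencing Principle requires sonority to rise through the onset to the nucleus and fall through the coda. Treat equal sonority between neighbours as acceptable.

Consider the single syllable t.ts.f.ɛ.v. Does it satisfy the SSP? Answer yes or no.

Onset: /t/ is a stop (sonority 1), /ts/ is an affricate (sonority 2), /f/ is a fricative (sonority 3); then the nucleus /ɛ/ (sonority 8).
Onset profile 1-2-3-8 — rises to the nucleus.
Coda: /v/ is a fricative (sonority 3).
Coda profile 8-3 — falls from the nucleus.

yes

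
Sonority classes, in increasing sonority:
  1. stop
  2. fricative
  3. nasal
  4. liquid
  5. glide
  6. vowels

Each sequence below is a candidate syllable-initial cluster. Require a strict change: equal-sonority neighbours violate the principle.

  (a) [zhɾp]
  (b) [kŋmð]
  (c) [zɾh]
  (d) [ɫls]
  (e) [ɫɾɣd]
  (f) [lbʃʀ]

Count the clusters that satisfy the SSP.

(a) [zhɾp]: profile 2-2-4-1 — violates.
(b) [kŋmð]: profile 1-3-3-2 — violates.
(c) [zɾh]: profile 2-4-2 — violates.
(d) [ɫls]: profile 4-4-2 — violates.
(e) [ɫɾɣd]: profile 4-4-2-1 — violates.
(f) [lbʃʀ]: profile 4-1-2-4 — violates.

0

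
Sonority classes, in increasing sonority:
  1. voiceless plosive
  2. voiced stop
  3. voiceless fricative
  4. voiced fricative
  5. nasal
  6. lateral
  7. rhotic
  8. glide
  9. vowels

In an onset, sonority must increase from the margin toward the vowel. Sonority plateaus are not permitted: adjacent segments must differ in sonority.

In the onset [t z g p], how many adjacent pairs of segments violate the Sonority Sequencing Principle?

2

/t/ is a voiceless plosive (sonority 1).
/z/ is a voiced fricative (sonority 4).
/g/ is a voiced stop (sonority 2).
/p/ is a voiceless plosive (sonority 1).
/t/→/z/: 1→4 (rises) — ok.
/z/→/g/: 4→2 (does not rise) — violation.
/g/→/p/: 2→1 (does not rise) — violation.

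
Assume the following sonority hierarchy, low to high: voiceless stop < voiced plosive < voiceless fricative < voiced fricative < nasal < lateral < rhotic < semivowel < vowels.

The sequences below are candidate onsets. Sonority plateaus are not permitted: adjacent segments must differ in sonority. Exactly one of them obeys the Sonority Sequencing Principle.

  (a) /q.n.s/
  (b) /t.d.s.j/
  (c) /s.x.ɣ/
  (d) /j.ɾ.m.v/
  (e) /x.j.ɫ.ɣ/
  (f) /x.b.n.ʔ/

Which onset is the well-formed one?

(a) 1-5-3 → violates
(b) 1-2-3-8 → obeys
(c) 3-3-4 → violates
(d) 8-7-5-4 → violates
(e) 3-8-6-4 → violates
(f) 3-2-5-1 → violates

b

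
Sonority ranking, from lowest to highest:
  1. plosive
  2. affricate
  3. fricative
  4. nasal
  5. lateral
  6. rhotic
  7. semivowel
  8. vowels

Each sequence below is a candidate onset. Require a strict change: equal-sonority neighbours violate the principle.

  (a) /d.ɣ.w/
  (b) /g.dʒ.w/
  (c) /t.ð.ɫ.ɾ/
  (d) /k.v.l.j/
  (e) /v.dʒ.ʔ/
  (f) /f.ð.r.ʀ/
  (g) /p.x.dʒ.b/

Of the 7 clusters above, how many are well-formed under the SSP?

(a) 1-3-7 → obeys
(b) 1-2-7 → obeys
(c) 1-3-5-6 → obeys
(d) 1-3-5-7 → obeys
(e) 3-2-1 → violates
(f) 3-3-6-6 → violates
(g) 1-3-2-1 → violates

4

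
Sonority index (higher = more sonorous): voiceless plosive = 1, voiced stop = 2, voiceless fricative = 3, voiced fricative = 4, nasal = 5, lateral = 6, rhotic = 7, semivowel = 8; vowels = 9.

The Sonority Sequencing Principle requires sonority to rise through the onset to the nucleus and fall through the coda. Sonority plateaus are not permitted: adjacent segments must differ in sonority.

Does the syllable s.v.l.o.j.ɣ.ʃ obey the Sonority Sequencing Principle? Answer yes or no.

yes

Onset: /s/ is a voiceless fricative (sonority 3), /v/ is a voiced fricative (sonority 4), /l/ is a lateral (sonority 6); then the nucleus /o/ (sonority 9).
Onset profile 3-4-6-9 — rises to the nucleus.
Coda: /j/ is a semivowel (sonority 8), /ɣ/ is a voiced fricative (sonority 4), /ʃ/ is a voiceless fricative (sonority 3).
Coda profile 9-8-4-3 — falls from the nucleus.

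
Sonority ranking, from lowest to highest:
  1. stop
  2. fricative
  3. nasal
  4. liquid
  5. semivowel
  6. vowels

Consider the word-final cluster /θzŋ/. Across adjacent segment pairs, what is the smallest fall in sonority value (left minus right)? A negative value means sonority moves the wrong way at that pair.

/θ/ — fricative, sonority 2.
/z/ — fricative, sonority 2.
/ŋ/ — nasal, sonority 3.
/θ/→/z/: change +0.
/z/→/ŋ/: change -1.
Minimum = -1.

-1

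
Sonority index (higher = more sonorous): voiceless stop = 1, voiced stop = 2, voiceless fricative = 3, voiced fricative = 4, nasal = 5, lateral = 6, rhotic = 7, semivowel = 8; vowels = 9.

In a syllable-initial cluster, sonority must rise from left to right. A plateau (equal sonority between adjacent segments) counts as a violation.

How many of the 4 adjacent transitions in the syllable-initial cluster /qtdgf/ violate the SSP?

/q/: voiceless stop = 1.
/t/: voiceless stop = 1.
/d/: voiced stop = 2.
/g/: voiced stop = 2.
/f/: voiceless fricative = 3.
/q/→/t/: 1→1 (plateau) — violation.
/t/→/d/: 1→2 (rises) — ok.
/d/→/g/: 2→2 (plateau) — violation.
/g/→/f/: 2→3 (rises) — ok.

2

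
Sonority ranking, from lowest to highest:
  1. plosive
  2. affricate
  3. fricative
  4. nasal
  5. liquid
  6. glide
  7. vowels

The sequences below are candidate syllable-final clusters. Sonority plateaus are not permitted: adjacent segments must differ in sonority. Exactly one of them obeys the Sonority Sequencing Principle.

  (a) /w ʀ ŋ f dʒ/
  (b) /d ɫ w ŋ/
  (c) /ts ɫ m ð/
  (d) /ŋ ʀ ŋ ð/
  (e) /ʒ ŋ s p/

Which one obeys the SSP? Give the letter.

(a) 6-5-4-3-2 → obeys
(b) 1-5-6-4 → violates
(c) 2-5-4-3 → violates
(d) 4-5-4-3 → violates
(e) 3-4-3-1 → violates

a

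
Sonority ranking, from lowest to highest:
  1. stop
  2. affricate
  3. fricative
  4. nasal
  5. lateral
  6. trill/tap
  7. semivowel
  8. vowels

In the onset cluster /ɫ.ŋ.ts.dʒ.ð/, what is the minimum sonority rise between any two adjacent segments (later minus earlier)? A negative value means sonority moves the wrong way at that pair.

/ɫ/ — lateral, sonority 5.
/ŋ/ — nasal, sonority 4.
/ts/ — affricate, sonority 2.
/dʒ/ — affricate, sonority 2.
/ð/ — fricative, sonority 3.
/ɫ/→/ŋ/: change -1.
/ŋ/→/ts/: change -2.
/ts/→/dʒ/: change +0.
/dʒ/→/ð/: change +1.
Minimum = -2.

-2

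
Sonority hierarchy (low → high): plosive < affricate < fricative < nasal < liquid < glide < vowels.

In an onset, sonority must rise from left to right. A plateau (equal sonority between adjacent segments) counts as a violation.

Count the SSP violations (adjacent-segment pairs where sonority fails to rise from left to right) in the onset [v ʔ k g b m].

4

/v/ — fricative, sonority 3.
/ʔ/ — plosive, sonority 1.
/k/ — plosive, sonority 1.
/g/ — plosive, sonority 1.
/b/ — plosive, sonority 1.
/m/ — nasal, sonority 4.
/v/→/ʔ/: 3→1 (does not rise) — violation.
/ʔ/→/k/: 1→1 (plateau) — violation.
/k/→/g/: 1→1 (plateau) — violation.
/g/→/b/: 1→1 (plateau) — violation.
/b/→/m/: 1→4 (rises) — ok.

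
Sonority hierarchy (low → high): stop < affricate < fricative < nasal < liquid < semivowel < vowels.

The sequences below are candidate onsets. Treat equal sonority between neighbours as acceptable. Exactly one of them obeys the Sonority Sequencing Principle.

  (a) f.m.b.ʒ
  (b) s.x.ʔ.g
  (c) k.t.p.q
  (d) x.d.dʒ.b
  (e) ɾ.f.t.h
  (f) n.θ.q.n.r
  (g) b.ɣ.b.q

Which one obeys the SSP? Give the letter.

c

(a) 3-4-1-3 → violates
(b) 3-3-1-1 → violates
(c) 1-1-1-1 → obeys
(d) 3-1-2-1 → violates
(e) 5-3-1-3 → violates
(f) 4-3-1-4-5 → violates
(g) 1-3-1-1 → violates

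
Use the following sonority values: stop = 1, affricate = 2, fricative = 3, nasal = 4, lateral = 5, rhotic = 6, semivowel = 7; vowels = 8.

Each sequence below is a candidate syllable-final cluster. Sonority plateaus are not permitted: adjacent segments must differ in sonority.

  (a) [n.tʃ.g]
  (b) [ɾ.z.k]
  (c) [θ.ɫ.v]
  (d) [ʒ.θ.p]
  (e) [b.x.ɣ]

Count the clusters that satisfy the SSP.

2

(a) 4-2-1 → obeys
(b) 6-3-1 → obeys
(c) 3-5-3 → violates
(d) 3-3-1 → violates
(e) 1-3-3 → violates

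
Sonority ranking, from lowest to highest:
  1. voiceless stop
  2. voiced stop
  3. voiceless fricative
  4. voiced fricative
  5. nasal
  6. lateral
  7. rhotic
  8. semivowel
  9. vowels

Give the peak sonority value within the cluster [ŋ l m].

/ŋ/: nasal = 5.
/l/: lateral = 6.
/m/: nasal = 5.
The maximum is 6.

6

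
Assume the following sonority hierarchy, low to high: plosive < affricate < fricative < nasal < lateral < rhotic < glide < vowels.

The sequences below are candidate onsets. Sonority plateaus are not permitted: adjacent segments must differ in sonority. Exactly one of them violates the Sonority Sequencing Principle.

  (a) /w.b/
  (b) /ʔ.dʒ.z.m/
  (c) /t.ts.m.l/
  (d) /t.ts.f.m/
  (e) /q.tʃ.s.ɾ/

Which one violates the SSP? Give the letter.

(a) 7-1 → violates
(b) 1-2-3-4 → obeys
(c) 1-2-4-5 → obeys
(d) 1-2-3-4 → obeys
(e) 1-2-3-6 → obeys

a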